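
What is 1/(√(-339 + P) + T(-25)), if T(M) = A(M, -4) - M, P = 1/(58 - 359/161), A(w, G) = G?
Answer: 188559/7003459 - 2*I*√6832390470/7003459 ≈ 0.026924 - 0.023605*I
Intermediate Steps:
P = 161/8979 (P = 1/(58 - 359*1/161) = 1/(58 - 359/161) = 1/(8979/161) = 161/8979 ≈ 0.017931)
T(M) = -4 - M
1/(√(-339 + P) + T(-25)) = 1/(√(-339 + 161/8979) + (-4 - 1*(-25))) = 1/(√(-3043720/8979) + (-4 + 25)) = 1/(2*I*√6832390470/8979 + 21) = 1/(21 + 2*I*√6832390470/8979)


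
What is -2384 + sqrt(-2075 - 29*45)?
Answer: -2384 + 26*I*sqrt(5) ≈ -2384.0 + 58.138*I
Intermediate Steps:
-2384 + sqrt(-2075 - 29*45) = -2384 + sqrt(-2075 - 1305) = -2384 + sqrt(-3380) = -2384 + 26*I*sqrt(5)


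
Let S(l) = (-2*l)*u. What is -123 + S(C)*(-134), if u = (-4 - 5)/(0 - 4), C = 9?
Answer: 5304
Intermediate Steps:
u = 9/4 (u = -9/(-4) = -9*(-1/4) = 9/4 ≈ 2.2500)
S(l) = -9*l/2 (S(l) = -2*l*(9/4) = -9*l/2)
-123 + S(C)*(-134) = -123 - 9/2*9*(-134) = -123 - 81/2*(-134) = -123 + 5427 = 5304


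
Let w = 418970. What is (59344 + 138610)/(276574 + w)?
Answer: 98977/347772 ≈ 0.28460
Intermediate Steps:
(59344 + 138610)/(276574 + w) = (59344 + 138610)/(276574 + 418970) = 197954/695544 = 197954*(1/695544) = 98977/347772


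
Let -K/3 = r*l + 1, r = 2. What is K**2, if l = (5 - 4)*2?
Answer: 225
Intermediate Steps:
l = 2 (l = 1*2 = 2)
K = -15 (K = -3*(2*2 + 1) = -3*(4 + 1) = -3*5 = -15)
K**2 = (-15)**2 = 225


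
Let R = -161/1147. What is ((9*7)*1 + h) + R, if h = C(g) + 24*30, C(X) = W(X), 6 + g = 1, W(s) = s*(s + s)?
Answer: 955290/1147 ≈ 832.86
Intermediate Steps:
W(s) = 2*s² (W(s) = s*(2*s) = 2*s²)
g = -5 (g = -6 + 1 = -5)
R = -161/1147 (R = -161*1/1147 = -161/1147 ≈ -0.14037)
C(X) = 2*X²
h = 770 (h = 2*(-5)² + 24*30 = 2*25 + 720 = 50 + 720 = 770)
((9*7)*1 + h) + R = ((9*7)*1 + 770) - 161/1147 = (63*1 + 770) - 161/1147 = (63 + 770) - 161/1147 = 833 - 161/1147 = 955290/1147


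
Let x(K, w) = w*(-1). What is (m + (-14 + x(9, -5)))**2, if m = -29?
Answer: 1444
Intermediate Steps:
x(K, w) = -w
(m + (-14 + x(9, -5)))**2 = (-29 + (-14 - 1*(-5)))**2 = (-29 + (-14 + 5))**2 = (-29 - 9)**2 = (-38)**2 = 1444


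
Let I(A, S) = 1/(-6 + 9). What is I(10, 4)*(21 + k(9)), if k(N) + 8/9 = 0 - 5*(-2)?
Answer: 271/27 ≈ 10.037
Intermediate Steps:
I(A, S) = 1/3
k(N) = 82/9 (k(N) = -8/9 + (0 - 5*(-2)) = -8/9 + (0 + 10) = -8/9 + 10 = 82/9)
I(10, 4)*(21 + k(9)) = (21 + 82/9)/3 = (1/3)*(271/9) = 271/27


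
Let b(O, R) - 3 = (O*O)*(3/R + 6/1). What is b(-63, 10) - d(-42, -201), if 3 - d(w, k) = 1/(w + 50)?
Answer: 1000193/40 ≈ 25005.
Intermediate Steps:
d(w, k) = 3 - 1/(50 + w) (d(w, k) = 3 - 1/(w + 50) = 3 - 1/(50 + w))
b(O, R) = 3 + O**2*(6 + 3/R) (b(O, R) = 3 + (O*O)*(3/R + 6/1) = 3 + O**2*(3/R + 6*1) = 3 + O**2*(3/R + 6) = 3 + O**2*(6 + 3/R))
b(-63, 10) - d(-42, -201) = (3 + 6*(-63)**2 + 3*(-63)**2/10) - (149 + 3*(-42))/(50 - 42) = (3 + 6*3969 + 3*3969*(1/10)) - (149 - 126)/8 = (3 + 23814 + 11907/10) - 23/8 = 250077/10 - 1*23/8 = 250077/10 - 23/8 = 1000193/40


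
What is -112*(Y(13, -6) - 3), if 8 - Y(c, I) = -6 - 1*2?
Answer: -1456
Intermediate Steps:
Y(c, I) = 16 (Y(c, I) = 8 - (-6 - 1*2) = 8 - (-6 - 2) = 8 - 1*(-8) = 8 + 8 = 16)
-112*(Y(13, -6) - 3) = -112*(16 - 3) = -112*13 = -1456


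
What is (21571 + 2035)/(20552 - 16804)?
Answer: 11803/1874 ≈ 6.2983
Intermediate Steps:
(21571 + 2035)/(20552 - 16804) = 23606/3748 = 23606*(1/3748) = 11803/1874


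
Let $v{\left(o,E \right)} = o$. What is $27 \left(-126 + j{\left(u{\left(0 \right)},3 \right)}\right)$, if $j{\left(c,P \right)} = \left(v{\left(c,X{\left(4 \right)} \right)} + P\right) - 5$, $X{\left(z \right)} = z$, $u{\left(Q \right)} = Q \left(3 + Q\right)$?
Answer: $-3456$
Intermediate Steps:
$j{\left(c,P \right)} = -5 + P + c$ ($j{\left(c,P \right)} = \left(c + P\right) - 5 = \left(P + c\right) - 5 = -5 + P + c$)
$27 \left(-126 + j{\left(u{\left(0 \right)},3 \right)}\right) = 27 \left(-126 + \left(-5 + 3 + 0 \left(3 + 0\right)\right)\right) = 27 \left(-126 + \left(-5 + 3 + 0 \cdot 3\right)\right) = 27 \left(-126 + \left(-5 + 3 + 0\right)\right) = 27 \left(-126 - 2\right) = 27 \left(-128\right) = -3456$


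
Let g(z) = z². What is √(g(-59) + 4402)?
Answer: √7883 ≈ 88.786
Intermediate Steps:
√(g(-59) + 4402) = √((-59)² + 4402) = √(3481 + 4402) = √7883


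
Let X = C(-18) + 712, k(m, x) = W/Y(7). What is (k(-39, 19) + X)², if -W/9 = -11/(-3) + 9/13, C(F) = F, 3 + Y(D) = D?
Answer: 316448521/676 ≈ 4.6812e+5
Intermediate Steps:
Y(D) = -3 + D
W = -510/13 (W = -9*(-11/(-3) + 9/13) = -9*(-11*(-⅓) + 9*(1/13)) = -9*(11/3 + 9/13) = -9*170/39 = -510/13 ≈ -39.231)
k(m, x) = -255/26 (k(m, x) = -510/(13*(-3 + 7)) = -510/13/4 = -510/13*¼ = -255/26)
X = 694 (X = -18 + 712 = 694)
(k(-39, 19) + X)² = (-255/26 + 694)² = (17789/26)² = 316448521/676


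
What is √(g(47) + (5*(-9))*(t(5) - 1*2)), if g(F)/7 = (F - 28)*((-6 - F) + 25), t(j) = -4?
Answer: I*√3454 ≈ 58.771*I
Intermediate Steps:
g(F) = 7*(-28 + F)*(19 - F) (g(F) = 7*((F - 28)*((-6 - F) + 25)) = 7*((-28 + F)*(19 - F)) = 7*(-28 + F)*(19 - F))
√(g(47) + (5*(-9))*(t(5) - 1*2)) = √((-3724 - 7*47² + 329*47) + (5*(-9))*(-4 - 1*2)) = √((-3724 - 7*2209 + 15463) - 45*(-4 - 2)) = √((-3724 - 15463 + 15463) - 45*(-6)) = √(-3724 + 270) = √(-3454) = I*√3454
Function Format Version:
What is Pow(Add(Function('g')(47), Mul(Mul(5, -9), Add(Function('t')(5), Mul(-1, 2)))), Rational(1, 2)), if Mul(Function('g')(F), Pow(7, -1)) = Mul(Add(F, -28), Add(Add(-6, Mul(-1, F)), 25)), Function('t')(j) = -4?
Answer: Mul(I, Pow(3454, Rational(1, 2))) ≈ Mul(58.771, I)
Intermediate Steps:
Function('g')(F) = Mul(7, Add(-28, F), Add(19, Mul(-1, F))) (Function('g')(F) = Mul(7, Mul(Add(F, -28), Add(Add(-6, Mul(-1, F)), 25))) = Mul(7, Mul(Add(-28, F), Add(19, Mul(-1, F)))) = Mul(7, Add(-28, F), Add(19, Mul(-1, F))))
Pow(Add(Function('g')(47), Mul(Mul(5, -9), Add(Function('t')(5), Mul(-1, 2)))), Rational(1, 2)) = Pow(Add(Add(-3724, Mul(-7, Pow(47, 2)), Mul(329, 47)), Mul(Mul(5, -9), Add(-4, Mul(-1, 2)))), Rational(1, 2)) = Pow(Add(Add(-3724, Mul(-7, 2209), 15463), Mul(-45, Add(-4, -2))), Rational(1, 2)) = Pow(Add(Add(-3724, -15463, 15463), Mul(-45, -6)), Rational(1, 2)) = Pow(Add(-3724, 270), Rational(1, 2)) = Pow(-3454, Rational(1, 2)) = Mul(I, Pow(3454, Rational(1, 2)))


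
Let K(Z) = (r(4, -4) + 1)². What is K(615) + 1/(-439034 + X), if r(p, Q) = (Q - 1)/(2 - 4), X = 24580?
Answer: 10154121/828908 ≈ 12.250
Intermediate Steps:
r(p, Q) = ½ - Q/2 (r(p, Q) = (-1 + Q)/(-2) = (-1 + Q)*(-½) = ½ - Q/2)
K(Z) = 49/4 (K(Z) = ((½ - ½*(-4)) + 1)² = ((½ + 2) + 1)² = (5/2 + 1)² = (7/2)² = 49/4)
K(615) + 1/(-439034 + X) = 49/4 + 1/(-439034 + 24580) = 49/4 + 1/(-414454) = 49/4 - 1/414454 = 10154121/828908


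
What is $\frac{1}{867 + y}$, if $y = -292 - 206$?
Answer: $\frac{1}{369} \approx 0.00271$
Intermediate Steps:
$y = -498$ ($y = -292 - 206 = -498$)
$\frac{1}{867 + y} = \frac{1}{867 - 498} = \frac{1}{369}$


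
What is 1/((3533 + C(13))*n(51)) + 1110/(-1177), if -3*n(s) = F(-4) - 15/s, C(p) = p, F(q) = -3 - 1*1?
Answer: -95757451/101558622 ≈ -0.94288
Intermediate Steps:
F(q) = -4 (F(q) = -3 - 1 = -4)
n(s) = 4/3 + 5/s (n(s) = -(-4 - 15/s)/3 = 4/3 + 5/s)
1/((3533 + C(13))*n(51)) + 1110/(-1177) = 1/((3533 + 13)*(4/3 + 5/51)) + 1110/(-1177) = 1/(3546*(4/3 + 5*(1/51))) + 1110*(-1/1177) = 1/(3546*(4/3 + 5/51)) - 1110/1177 = 1/(3546*(73/51)) - 1110/1177 = (1/3546)*(51/73) - 1110/1177 = 17/86286 - 1110/1177 = -95757451/101558622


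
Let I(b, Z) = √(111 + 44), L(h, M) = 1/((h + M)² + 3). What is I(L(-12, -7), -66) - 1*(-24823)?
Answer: 24823 + √155 ≈ 24835.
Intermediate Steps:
L(h, M) = 1/(3 + (M + h)²) (L(h, M) = 1/((M + h)² + 3) = 1/(3 + (M + h)²))
I(b, Z) = √155
I(L(-12, -7), -66) - 1*(-24823) = √155 - 1*(-24823) = √155 + 24823 = 24823 + √155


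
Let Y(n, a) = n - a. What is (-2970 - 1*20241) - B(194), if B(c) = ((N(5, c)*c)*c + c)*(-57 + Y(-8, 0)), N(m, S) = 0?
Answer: -10601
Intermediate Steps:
B(c) = -65*c (B(c) = ((0*c)*c + c)*(-57 + (-8 - 1*0)) = (0*c + c)*(-57 + (-8 + 0)) = (0 + c)*(-57 - 8) = c*(-65) = -65*c)
(-2970 - 1*20241) - B(194) = (-2970 - 1*20241) - (-65)*194 = (-2970 - 20241) - 1*(-12610) = -23211 + 12610 = -10601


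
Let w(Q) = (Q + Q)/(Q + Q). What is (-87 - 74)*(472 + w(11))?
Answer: -76153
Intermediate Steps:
w(Q) = 1 (w(Q) = (2*Q)/((2*Q)) = (2*Q)*(1/(2*Q)) = 1)
(-87 - 74)*(472 + w(11)) = (-87 - 74)*(472 + 1) = -161*473 = -76153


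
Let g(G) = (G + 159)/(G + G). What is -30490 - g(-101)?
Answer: -3079461/101 ≈ -30490.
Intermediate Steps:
g(G) = (159 + G)/(2*G) (g(G) = (159 + G)/((2*G)) = (159 + G)*(1/(2*G)) = (159 + G)/(2*G))
-30490 - g(-101) = -30490 - (159 - 101)/(2*(-101)) = -30490 - (-1)*58/(2*101) = -30490 - 1*(-29/101) = -30490 + 29/101 = -3079461/101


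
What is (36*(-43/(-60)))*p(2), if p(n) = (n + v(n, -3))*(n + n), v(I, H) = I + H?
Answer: 516/5 ≈ 103.20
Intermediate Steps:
v(I, H) = H + I
p(n) = 2*n*(-3 + 2*n) (p(n) = (n + (-3 + n))*(n + n) = (-3 + 2*n)*(2*n) = 2*n*(-3 + 2*n))
(36*(-43/(-60)))*p(2) = (36*(-43/(-60)))*(2*2*(-3 + 2*2)) = (36*(-43*(-1/60)))*(2*2*(-3 + 4)) = (36*(43/60))*(2*2*1) = (129/5)*4 = 516/5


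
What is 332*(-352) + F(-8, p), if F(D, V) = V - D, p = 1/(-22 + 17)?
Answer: -584281/5 ≈ -1.1686e+5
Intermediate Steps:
p = -1/5 (p = 1/(-5) = -1/5 ≈ -0.20000)
332*(-352) + F(-8, p) = 332*(-352) + (-1/5 - 1*(-8)) = -116864 + (-1/5 + 8) = -116864 + 39/5 = -584281/5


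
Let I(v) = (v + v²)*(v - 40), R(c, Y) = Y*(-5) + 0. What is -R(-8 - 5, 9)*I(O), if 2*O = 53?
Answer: -3541725/8 ≈ -4.4272e+5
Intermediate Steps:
R(c, Y) = -5*Y (R(c, Y) = -5*Y + 0 = -5*Y)
O = 53/2 (O = (½)*53 = 53/2 ≈ 26.500)
I(v) = (-40 + v)*(v + v²) (I(v) = (v + v²)*(-40 + v) = (-40 + v)*(v + v²))
-R(-8 - 5, 9)*I(O) = -(-5*9)*53*(-40 + (53/2)² - 39*53/2)/2 = -(-45)*53*(-40 + 2809/4 - 2067/2)/2 = -(-45)*(53/2)*(-1485/4) = -(-45)*(-78705)/8 = -1*3541725/8 = -3541725/8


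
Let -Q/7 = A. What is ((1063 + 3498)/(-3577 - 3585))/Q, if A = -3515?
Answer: -4561/176221010 ≈ -2.5882e-5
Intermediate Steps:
Q = 24605 (Q = -7*(-3515) = 24605)
((1063 + 3498)/(-3577 - 3585))/Q = ((1063 + 3498)/(-3577 - 3585))/24605 = (4561/(-7162))*(1/24605) = (4561*(-1/7162))*(1/24605) = -4561/7162*1/24605 = -4561/176221010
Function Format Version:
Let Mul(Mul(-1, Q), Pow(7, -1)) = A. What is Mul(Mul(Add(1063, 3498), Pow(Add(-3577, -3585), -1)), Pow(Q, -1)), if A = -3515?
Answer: Rational(-4561, 176221010) ≈ -2.5882e-5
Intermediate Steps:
Q = 24605 (Q = Mul(-7, -3515) = 24605)
Mul(Mul(Add(1063, 3498), Pow(Add(-3577, -3585), -1)), Pow(Q, -1)) = Mul(Mul(Add(1063, 3498), Pow(Add(-3577, -3585), -1)), Pow(24605, -1)) = Mul(Mul(4561, Pow(-7162, -1)), Rational(1, 24605)) = Mul(Mul(4561, Rational(-1, 7162)), Rational(1, 24605)) = Mul(Rational(-4561, 7162), Rational(1, 24605)) = Rational(-4561, 176221010)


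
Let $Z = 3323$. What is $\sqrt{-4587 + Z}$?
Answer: $4 i \sqrt{79} \approx 35.553 i$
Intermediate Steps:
$\sqrt{-4587 + Z} = \sqrt{-4587 + 3323} = \sqrt{-1264} = 4 i \sqrt{79}$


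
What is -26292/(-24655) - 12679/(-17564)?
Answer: 774393433/433040420 ≈ 1.7883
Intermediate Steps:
-26292/(-24655) - 12679/(-17564) = -26292*(-1/24655) - 12679*(-1/17564) = 26292/24655 + 12679/17564 = 774393433/433040420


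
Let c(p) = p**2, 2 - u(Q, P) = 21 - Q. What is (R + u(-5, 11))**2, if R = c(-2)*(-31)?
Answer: 21904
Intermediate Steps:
u(Q, P) = -19 + Q (u(Q, P) = 2 - (21 - Q) = 2 + (-21 + Q) = -19 + Q)
R = -124 (R = (-2)**2*(-31) = 4*(-31) = -124)
(R + u(-5, 11))**2 = (-124 + (-19 - 5))**2 = (-124 - 24)**2 = (-148)**2 = 21904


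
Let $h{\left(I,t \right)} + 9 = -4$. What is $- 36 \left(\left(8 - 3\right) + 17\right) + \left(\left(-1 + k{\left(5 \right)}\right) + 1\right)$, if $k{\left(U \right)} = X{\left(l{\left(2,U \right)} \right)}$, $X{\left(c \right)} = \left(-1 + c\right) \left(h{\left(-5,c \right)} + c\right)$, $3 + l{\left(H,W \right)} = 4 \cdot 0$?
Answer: $-728$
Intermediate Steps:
$h{\left(I,t \right)} = -13$ ($h{\left(I,t \right)} = -9 - 4 = -13$)
$l{\left(H,W \right)} = -3$ ($l{\left(H,W \right)} = -3 + 4 \cdot 0 = -3 + 0 = -3$)
$X{\left(c \right)} = \left(-1 + c\right) \left(-13 + c\right)$
$k{\left(U \right)} = 64$ ($k{\left(U \right)} = 13 + \left(-3\right)^{2} - -42 = 13 + 9 + 42 = 64$)
$- 36 \left(\left(8 - 3\right) + 17\right) + \left(\left(-1 + k{\left(5 \right)}\right) + 1\right) = - 36 \left(\left(8 - 3\right) + 17\right) + \left(\left(-1 + 64\right) + 1\right) = - 36 \left(5 + 17\right) + \left(63 + 1\right) = \left(-36\right) 22 + 64 = -792 + 64 = -728$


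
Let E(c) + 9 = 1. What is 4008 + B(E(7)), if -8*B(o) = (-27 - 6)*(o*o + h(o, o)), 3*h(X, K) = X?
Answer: 4261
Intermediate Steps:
h(X, K) = X/3
E(c) = -8 (E(c) = -9 + 1 = -8)
B(o) = 11*o/8 + 33*o²/8 (B(o) = -(-27 - 6)*(o*o + o/3)/8 = -(-33)*(o² + o/3)/8 = -(-33*o² - 11*o)/8 = 11*o/8 + 33*o²/8)
4008 + B(E(7)) = 4008 + (11/8)*(-8)*(1 + 3*(-8)) = 4008 + (11/8)*(-8)*(1 - 24) = 4008 + (11/8)*(-8)*(-23) = 4008 + 253 = 4261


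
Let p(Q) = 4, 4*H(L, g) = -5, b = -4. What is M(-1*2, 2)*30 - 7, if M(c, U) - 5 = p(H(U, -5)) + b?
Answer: 143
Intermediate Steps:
H(L, g) = -5/4 (H(L, g) = (¼)*(-5) = -5/4)
M(c, U) = 5 (M(c, U) = 5 + (4 - 4) = 5 + 0 = 5)
M(-1*2, 2)*30 - 7 = 5*30 - 7 = 150 - 7 = 143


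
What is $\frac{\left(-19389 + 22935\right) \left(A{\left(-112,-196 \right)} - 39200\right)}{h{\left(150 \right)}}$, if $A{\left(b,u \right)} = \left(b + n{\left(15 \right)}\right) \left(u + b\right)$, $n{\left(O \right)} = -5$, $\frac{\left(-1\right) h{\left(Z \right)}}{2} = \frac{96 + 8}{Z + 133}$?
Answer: $\frac{396891369}{26} \approx 1.5265 \cdot 10^{7}$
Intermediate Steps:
$h{\left(Z \right)} = - \frac{208}{133 + Z}$ ($h{\left(Z \right)} = - 2 \frac{96 + 8}{Z + 133} = - 2 \frac{104}{133 + Z} = - \frac{208}{133 + Z}$)
$A{\left(b,u \right)} = \left(-5 + b\right) \left(b + u\right)$ ($A{\left(b,u \right)} = \left(b - 5\right) \left(u + b\right) = \left(-5 + b\right) \left(b + u\right)$)
$\frac{\left(-19389 + 22935\right) \left(A{\left(-112,-196 \right)} - 39200\right)}{h{\left(150 \right)}} = \frac{\left(-19389 + 22935\right) \left(\left(\left(-112\right)^{2} - -560 - -980 - -21952\right) - 39200\right)}{\left(-208\right) \frac{1}{133 + 150}} = \frac{3546 \left(\left(12544 + 560 + 980 + 21952\right) - 39200\right)}{\left(-208\right) \frac{1}{283}} = \frac{3546 \left(36036 - 39200\right)}{\left(-208\right) \frac{1}{283}} = \frac{3546 \left(-3164\right)}{- \frac{208}{283}} = \left(-11219544\right) \left(- \frac{283}{208}\right) = \frac{396891369}{26}$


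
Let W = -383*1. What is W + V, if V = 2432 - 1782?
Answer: 267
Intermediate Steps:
V = 650
W = -383
W + V = -383 + 650 = 267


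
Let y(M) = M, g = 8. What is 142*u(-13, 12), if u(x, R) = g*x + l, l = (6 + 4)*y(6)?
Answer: -6248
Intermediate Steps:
l = 60 (l = (6 + 4)*6 = 10*6 = 60)
u(x, R) = 60 + 8*x (u(x, R) = 8*x + 60 = 60 + 8*x)
142*u(-13, 12) = 142*(60 + 8*(-13)) = 142*(60 - 104) = 142*(-44) = -6248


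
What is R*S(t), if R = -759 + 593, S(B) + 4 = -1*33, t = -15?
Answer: 6142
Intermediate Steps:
S(B) = -37 (S(B) = -4 - 1*33 = -4 - 33 = -37)
R = -166
R*S(t) = -166*(-37) = 6142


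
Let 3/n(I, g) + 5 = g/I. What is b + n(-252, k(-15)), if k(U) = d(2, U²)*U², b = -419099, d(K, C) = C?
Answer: -2416105819/5765 ≈ -4.1910e+5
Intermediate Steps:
k(U) = U⁴ (k(U) = U²*U² = U⁴)
n(I, g) = 3/(-5 + g/I)
b + n(-252, k(-15)) = -419099 + 3*(-252)/((-15)⁴ - 5*(-252)) = -419099 + 3*(-252)/(50625 + 1260) = -419099 + 3*(-252)/51885 = -419099 + 3*(-252)*(1/51885) = -419099 - 84/5765 = -2416105819/5765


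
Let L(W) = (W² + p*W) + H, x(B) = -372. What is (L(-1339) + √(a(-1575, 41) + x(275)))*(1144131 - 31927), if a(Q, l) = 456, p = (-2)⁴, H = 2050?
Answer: 1972546067588 + 2224408*√21 ≈ 1.9726e+12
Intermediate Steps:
p = 16
L(W) = 2050 + W² + 16*W (L(W) = (W² + 16*W) + 2050 = 2050 + W² + 16*W)
(L(-1339) + √(a(-1575, 41) + x(275)))*(1144131 - 31927) = ((2050 + (-1339)² + 16*(-1339)) + √(456 - 372))*(1144131 - 31927) = ((2050 + 1792921 - 21424) + √84)*1112204 = (1773547 + 2*√21)*1112204 = 1972546067588 + 2224408*√21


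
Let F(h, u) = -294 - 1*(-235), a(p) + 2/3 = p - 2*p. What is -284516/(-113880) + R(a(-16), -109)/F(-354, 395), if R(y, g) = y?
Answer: 1253357/559910 ≈ 2.2385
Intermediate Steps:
a(p) = -⅔ - p (a(p) = -⅔ + (p - 2*p) = -⅔ - p)
F(h, u) = -59 (F(h, u) = -294 + 235 = -59)
-284516/(-113880) + R(a(-16), -109)/F(-354, 395) = -284516/(-113880) + (-⅔ - 1*(-16))/(-59) = -284516*(-1/113880) + (-⅔ + 16)*(-1/59) = 71129/28470 + (46/3)*(-1/59) = 71129/28470 - 46/177 = 1253357/559910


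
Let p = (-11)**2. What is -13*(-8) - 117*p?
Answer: -14053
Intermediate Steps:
p = 121
-13*(-8) - 117*p = -13*(-8) - 117*121 = 104 - 14157 = -14053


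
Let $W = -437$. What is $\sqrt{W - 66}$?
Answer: $i \sqrt{503} \approx 22.428 i$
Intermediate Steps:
$\sqrt{W - 66} = \sqrt{-437 - 66} = \sqrt{-503} = i \sqrt{503}$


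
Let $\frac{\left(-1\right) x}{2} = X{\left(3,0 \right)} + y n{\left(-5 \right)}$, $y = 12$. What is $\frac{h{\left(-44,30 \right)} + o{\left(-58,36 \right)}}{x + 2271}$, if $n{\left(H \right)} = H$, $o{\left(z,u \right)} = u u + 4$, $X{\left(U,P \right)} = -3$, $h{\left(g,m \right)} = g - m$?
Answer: $\frac{1226}{2397} \approx 0.51147$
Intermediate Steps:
$o{\left(z,u \right)} = 4 + u^{2}$ ($o{\left(z,u \right)} = u^{2} + 4 = 4 + u^{2}$)
$x = 126$ ($x = - 2 \left(-3 + 12 \left(-5\right)\right) = - 2 \left(-3 - 60\right) = \left(-2\right) \left(-63\right) = 126$)
$\frac{h{\left(-44,30 \right)} + o{\left(-58,36 \right)}}{x + 2271} = \frac{\left(-44 - 30\right) + \left(4 + 36^{2}\right)}{126 + 2271} = \frac{\left(-44 - 30\right) + \left(4 + 1296\right)}{2397} = \left(-74 + 1300\right) \frac{1}{2397} = 1226 \cdot \frac{1}{2397} = \frac{1226}{2397}$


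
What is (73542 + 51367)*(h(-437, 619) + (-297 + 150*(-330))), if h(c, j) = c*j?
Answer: -40008352700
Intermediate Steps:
(73542 + 51367)*(h(-437, 619) + (-297 + 150*(-330))) = (73542 + 51367)*(-437*619 + (-297 + 150*(-330))) = 124909*(-270503 + (-297 - 49500)) = 124909*(-270503 - 49797) = 124909*(-320300) = -40008352700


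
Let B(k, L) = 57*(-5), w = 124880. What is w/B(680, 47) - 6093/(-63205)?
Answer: -1578260779/3602685 ≈ -438.08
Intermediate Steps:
B(k, L) = -285
w/B(680, 47) - 6093/(-63205) = 124880/(-285) - 6093/(-63205) = 124880*(-1/285) - 6093*(-1/63205) = -24976/57 + 6093/63205 = -1578260779/3602685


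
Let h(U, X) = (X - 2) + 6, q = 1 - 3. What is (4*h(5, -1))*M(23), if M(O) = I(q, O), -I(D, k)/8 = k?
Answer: -2208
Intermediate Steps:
q = -2
I(D, k) = -8*k
h(U, X) = 4 + X (h(U, X) = (-2 + X) + 6 = 4 + X)
M(O) = -8*O
(4*h(5, -1))*M(23) = (4*(4 - 1))*(-8*23) = (4*3)*(-184) = 12*(-184) = -2208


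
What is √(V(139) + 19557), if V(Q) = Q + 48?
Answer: 4*√1234 ≈ 140.51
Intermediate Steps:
V(Q) = 48 + Q
√(V(139) + 19557) = √((48 + 139) + 19557) = √(187 + 19557) = √19744 = 4*√1234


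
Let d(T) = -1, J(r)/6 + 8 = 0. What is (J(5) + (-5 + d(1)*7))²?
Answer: 3600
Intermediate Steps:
J(r) = -48 (J(r) = -48 + 6*0 = -48 + 0 = -48)
(J(5) + (-5 + d(1)*7))² = (-48 + (-5 - 1*7))² = (-48 + (-5 - 7))² = (-48 - 12)² = (-60)² = 3600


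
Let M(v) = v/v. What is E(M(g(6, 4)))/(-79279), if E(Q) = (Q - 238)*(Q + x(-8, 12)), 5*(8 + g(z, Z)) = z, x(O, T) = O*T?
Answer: -22515/79279 ≈ -0.28400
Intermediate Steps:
g(z, Z) = -8 + z/5
M(v) = 1
E(Q) = (-238 + Q)*(-96 + Q) (E(Q) = (Q - 238)*(Q - 8*12) = (-238 + Q)*(Q - 96) = (-238 + Q)*(-96 + Q))
E(M(g(6, 4)))/(-79279) = (22848 + 1² - 334*1)/(-79279) = (22848 + 1 - 334)*(-1/79279) = 22515*(-1/79279) = -22515/79279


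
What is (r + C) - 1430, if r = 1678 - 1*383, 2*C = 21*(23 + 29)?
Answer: 411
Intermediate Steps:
C = 546 (C = (21*(23 + 29))/2 = (21*52)/2 = (½)*1092 = 546)
r = 1295 (r = 1678 - 383 = 1295)
(r + C) - 1430 = (1295 + 546) - 1430 = 1841 - 1430 = 411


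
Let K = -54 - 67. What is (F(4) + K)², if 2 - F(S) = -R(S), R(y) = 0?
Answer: 14161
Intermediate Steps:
K = -121
F(S) = 2 (F(S) = 2 - (-1)*0 = 2 - 1*0 = 2 + 0 = 2)
(F(4) + K)² = (2 - 121)² = (-119)² = 14161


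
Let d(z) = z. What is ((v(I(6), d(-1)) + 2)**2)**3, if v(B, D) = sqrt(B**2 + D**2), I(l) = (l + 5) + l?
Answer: (2 + sqrt(290))**6 ≈ 4.7484e+7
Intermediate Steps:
I(l) = 5 + 2*l (I(l) = (5 + l) + l = 5 + 2*l)
((v(I(6), d(-1)) + 2)**2)**3 = ((sqrt((5 + 2*6)**2 + (-1)**2) + 2)**2)**3 = ((sqrt((5 + 12)**2 + 1) + 2)**2)**3 = ((sqrt(17**2 + 1) + 2)**2)**3 = ((sqrt(289 + 1) + 2)**2)**3 = ((sqrt(290) + 2)**2)**3 = ((2 + sqrt(290))**2)**3 = (2 + sqrt(290))**6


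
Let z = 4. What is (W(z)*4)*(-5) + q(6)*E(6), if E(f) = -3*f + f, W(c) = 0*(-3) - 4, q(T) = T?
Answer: 8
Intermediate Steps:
W(c) = -4 (W(c) = 0 - 4 = -4)
E(f) = -2*f
(W(z)*4)*(-5) + q(6)*E(6) = -4*4*(-5) + 6*(-2*6) = -16*(-5) + 6*(-12) = 80 - 72 = 8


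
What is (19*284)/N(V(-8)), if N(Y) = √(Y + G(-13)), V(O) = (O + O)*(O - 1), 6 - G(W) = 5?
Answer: 5396*√145/145 ≈ 448.11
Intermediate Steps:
G(W) = 1 (G(W) = 6 - 1*5 = 6 - 5 = 1)
V(O) = 2*O*(-1 + O) (V(O) = (2*O)*(-1 + O) = 2*O*(-1 + O))
N(Y) = √(1 + Y) (N(Y) = √(Y + 1) = √(1 + Y))
(19*284)/N(V(-8)) = (19*284)/(√(1 + 2*(-8)*(-1 - 8))) = 5396/(√(1 + 2*(-8)*(-9))) = 5396/(√(1 + 144)) = 5396/(√145) = 5396*(√145/145) = 5396*√145/145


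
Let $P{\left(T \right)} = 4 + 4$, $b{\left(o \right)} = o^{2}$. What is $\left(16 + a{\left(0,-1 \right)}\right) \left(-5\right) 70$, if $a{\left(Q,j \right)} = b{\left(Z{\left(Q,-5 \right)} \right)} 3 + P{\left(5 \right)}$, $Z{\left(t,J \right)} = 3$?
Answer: $-17850$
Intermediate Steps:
$P{\left(T \right)} = 8$
$a{\left(Q,j \right)} = 35$ ($a{\left(Q,j \right)} = 3^{2} \cdot 3 + 8 = 9 \cdot 3 + 8 = 27 + 8 = 35$)
$\left(16 + a{\left(0,-1 \right)}\right) \left(-5\right) 70 = \left(16 + 35\right) \left(-5\right) 70 = 51 \left(-5\right) 70 = \left(-255\right) 70 = -17850$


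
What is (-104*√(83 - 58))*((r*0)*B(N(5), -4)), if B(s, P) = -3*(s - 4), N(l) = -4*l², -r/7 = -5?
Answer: 0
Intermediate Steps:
r = 35 (r = -7*(-5) = 35)
B(s, P) = 12 - 3*s (B(s, P) = -3*(-4 + s) = 12 - 3*s)
(-104*√(83 - 58))*((r*0)*B(N(5), -4)) = (-104*√(83 - 58))*((35*0)*(12 - (-12)*5²)) = (-104*√25)*(0*(12 - (-12)*25)) = (-104*5)*(0*(12 - 3*(-100))) = -0*(12 + 300) = -0*312 = -520*0 = 0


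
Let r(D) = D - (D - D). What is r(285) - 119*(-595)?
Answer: 71090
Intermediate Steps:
r(D) = D (r(D) = D - 1*0 = D + 0 = D)
r(285) - 119*(-595) = 285 - 119*(-595) = 285 + 70805 = 71090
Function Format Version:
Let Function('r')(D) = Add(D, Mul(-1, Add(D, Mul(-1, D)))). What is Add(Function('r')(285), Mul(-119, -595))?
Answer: 71090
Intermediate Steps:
Function('r')(D) = D (Function('r')(D) = Add(D, Mul(-1, 0)) = Add(D, 0) = D)
Add(Function('r')(285), Mul(-119, -595)) = Add(285, Mul(-119, -595)) = Add(285, 70805) = 71090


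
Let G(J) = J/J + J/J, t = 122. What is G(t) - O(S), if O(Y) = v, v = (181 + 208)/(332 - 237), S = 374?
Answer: -199/95 ≈ -2.0947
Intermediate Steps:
G(J) = 2 (G(J) = 1 + 1 = 2)
v = 389/95 ≈ 4.0947
O(Y) = 389/95
G(t) - O(S) = 2 - 1*389/95 = 2 - 389/95 = -199/95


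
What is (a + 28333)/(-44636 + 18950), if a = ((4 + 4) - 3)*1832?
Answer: -37493/25686 ≈ -1.4597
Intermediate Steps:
a = 9160 (a = (8 - 3)*1832 = 5*1832 = 9160)
(a + 28333)/(-44636 + 18950) = (9160 + 28333)/(-44636 + 18950) = 37493/(-25686) = 37493*(-1/25686) = -37493/25686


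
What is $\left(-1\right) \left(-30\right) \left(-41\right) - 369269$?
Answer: $-370499$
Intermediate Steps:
$\left(-1\right) \left(-30\right) \left(-41\right) - 369269 = 30 \left(-41\right) - 369269 = -1230 - 369269 = -370499$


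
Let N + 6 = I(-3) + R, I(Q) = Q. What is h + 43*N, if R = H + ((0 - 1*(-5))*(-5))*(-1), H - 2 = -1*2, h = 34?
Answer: 722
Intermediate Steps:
H = 0 (H = 2 - 1*2 = 2 - 2 = 0)
R = 25 (R = 0 + ((0 - 1*(-5))*(-5))*(-1) = 0 + ((0 + 5)*(-5))*(-1) = 0 + (5*(-5))*(-1) = 0 - 25*(-1) = 0 + 25 = 25)
N = 16 (N = -6 + (-3 + 25) = -6 + 22 = 16)
h + 43*N = 34 + 43*16 = 34 + 688 = 722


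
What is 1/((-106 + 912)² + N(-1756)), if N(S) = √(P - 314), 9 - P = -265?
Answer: 162409/105506733134 - I*√10/211013466268 ≈ 1.5393e-6 - 1.4986e-11*I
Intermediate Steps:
P = 274 (P = 9 - 1*(-265) = 9 + 265 = 274)
N(S) = 2*I*√10 (N(S) = √(274 - 314) = √(-40) = 2*I*√10)
1/((-106 + 912)² + N(-1756)) = 1/((-106 + 912)² + 2*I*√10) = 1/(806² + 2*I*√10) = 1/(649636 + 2*I*√10)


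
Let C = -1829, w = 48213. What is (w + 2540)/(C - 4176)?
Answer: -50753/6005 ≈ -8.4518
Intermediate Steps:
(w + 2540)/(C - 4176) = (48213 + 2540)/(-1829 - 4176) = 50753/(-6005) = 50753*(-1/6005) = -50753/6005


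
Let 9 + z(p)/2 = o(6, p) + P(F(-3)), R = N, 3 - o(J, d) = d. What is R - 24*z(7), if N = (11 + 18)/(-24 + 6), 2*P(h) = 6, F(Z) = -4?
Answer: 8611/18 ≈ 478.39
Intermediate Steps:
P(h) = 3 (P(h) = (½)*6 = 3)
o(J, d) = 3 - d
N = -29/18 (N = 29/(-18) = 29*(-1/18) = -29/18 ≈ -1.6111)
R = -29/18 ≈ -1.6111
z(p) = -6 - 2*p (z(p) = -18 + 2*((3 - p) + 3) = -18 + 2*(6 - p) = -18 + (12 - 2*p) = -6 - 2*p)
R - 24*z(7) = -29/18 - 24*(-6 - 2*7) = -29/18 - 24*(-6 - 14) = -29/18 - 24*(-20) = -29/18 + 480 = 8611/18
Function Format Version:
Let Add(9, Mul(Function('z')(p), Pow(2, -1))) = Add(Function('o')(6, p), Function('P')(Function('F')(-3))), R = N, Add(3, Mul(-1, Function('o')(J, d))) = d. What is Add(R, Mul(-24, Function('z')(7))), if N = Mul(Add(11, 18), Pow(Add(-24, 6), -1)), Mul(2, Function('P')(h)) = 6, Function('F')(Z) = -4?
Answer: Rational(8611, 18) ≈ 478.39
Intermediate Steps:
Function('P')(h) = 3 (Function('P')(h) = Mul(Rational(1, 2), 6) = 3)
Function('o')(J, d) = Add(3, Mul(-1, d))
N = Rational(-29, 18) (N = Mul(29, Pow(-18, -1)) = Mul(29, Rational(-1, 18)) = Rational(-29, 18) ≈ -1.6111)
R = Rational(-29, 18) ≈ -1.6111
Function('z')(p) = Add(-6, Mul(-2, p)) (Function('z')(p) = Add(-18, Mul(2, Add(Add(3, Mul(-1, p)), 3))) = Add(-18, Mul(2, Add(6, Mul(-1, p)))) = Add(-18, Add(12, Mul(-2, p))) = Add(-6, Mul(-2, p)))
Add(R, Mul(-24, Function('z')(7))) = Add(Rational(-29, 18), Mul(-24, Add(-6, Mul(-2, 7)))) = Add(Rational(-29, 18), Mul(-24, Add(-6, -14))) = Add(Rational(-29, 18), Mul(-24, -20)) = Add(Rational(-29, 18), 480) = Rational(8611, 18)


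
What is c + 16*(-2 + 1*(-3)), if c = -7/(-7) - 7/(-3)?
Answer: -230/3 ≈ -76.667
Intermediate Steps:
c = 10/3 (c = -7*(-⅐) - 7*(-⅓) = 1 + 7/3 = 10/3 ≈ 3.3333)
c + 16*(-2 + 1*(-3)) = 10/3 + 16*(-2 + 1*(-3)) = 10/3 + 16*(-2 - 3) = 10/3 + 16*(-5) = 10/3 - 80 = -230/3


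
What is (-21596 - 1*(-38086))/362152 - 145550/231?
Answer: -3764815315/5975508 ≈ -630.04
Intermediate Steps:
(-21596 - 1*(-38086))/362152 - 145550/231 = (-21596 + 38086)*(1/362152) - 145550*1/231 = 16490*(1/362152) - 145550/231 = 8245/181076 - 145550/231 = -3764815315/5975508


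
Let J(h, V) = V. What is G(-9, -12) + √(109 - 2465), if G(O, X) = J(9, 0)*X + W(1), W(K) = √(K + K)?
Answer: √2 + 2*I*√589 ≈ 1.4142 + 48.539*I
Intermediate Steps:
W(K) = √2*√K (W(K) = √(2*K) = √2*√K)
G(O, X) = √2 (G(O, X) = 0*X + √2*√1 = 0 + √2*1 = 0 + √2 = √2)
G(-9, -12) + √(109 - 2465) = √2 + √(109 - 2465) = √2 + √(-2356) = √2 + 2*I*√589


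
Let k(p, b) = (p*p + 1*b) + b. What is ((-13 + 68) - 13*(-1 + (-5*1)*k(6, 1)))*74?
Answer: 187812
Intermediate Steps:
k(p, b) = p² + 2*b (k(p, b) = (p² + b) + b = (b + p²) + b = p² + 2*b)
((-13 + 68) - 13*(-1 + (-5*1)*k(6, 1)))*74 = ((-13 + 68) - 13*(-1 + (-5*1)*(6² + 2*1)))*74 = (55 - 13*(-1 - 5*(36 + 2)))*74 = (55 - 13*(-1 - 5*38))*74 = (55 - 13*(-1 - 190))*74 = (55 - 13*(-191))*74 = (55 + 2483)*74 = 2538*74 = 187812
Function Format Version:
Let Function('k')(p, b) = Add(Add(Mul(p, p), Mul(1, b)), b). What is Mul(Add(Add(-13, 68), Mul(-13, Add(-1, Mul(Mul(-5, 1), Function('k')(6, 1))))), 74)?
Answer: 187812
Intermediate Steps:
Function('k')(p, b) = Add(Pow(p, 2), Mul(2, b)) (Function('k')(p, b) = Add(Add(Pow(p, 2), b), b) = Add(Add(b, Pow(p, 2)), b) = Add(Pow(p, 2), Mul(2, b)))
Mul(Add(Add(-13, 68), Mul(-13, Add(-1, Mul(Mul(-5, 1), Function('k')(6, 1))))), 74) = Mul(Add(Add(-13, 68), Mul(-13, Add(-1, Mul(Mul(-5, 1), Add(Pow(6, 2), Mul(2, 1)))))), 74) = Mul(Add(55, Mul(-13, Add(-1, Mul(-5, Add(36, 2))))), 74) = Mul(Add(55, Mul(-13, Add(-1, Mul(-5, 38)))), 74) = Mul(Add(55, Mul(-13, Add(-1, -190))), 74) = Mul(Add(55, Mul(-13, -191)), 74) = Mul(Add(55, 2483), 74) = Mul(2538, 74) = 187812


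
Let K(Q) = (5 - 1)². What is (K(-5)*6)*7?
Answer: 672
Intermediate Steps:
K(Q) = 16 (K(Q) = 4² = 16)
(K(-5)*6)*7 = (16*6)*7 = 96*7 = 672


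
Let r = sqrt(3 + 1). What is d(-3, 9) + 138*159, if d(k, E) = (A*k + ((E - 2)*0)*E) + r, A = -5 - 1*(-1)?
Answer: 21956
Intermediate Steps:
r = 2 (r = sqrt(4) = 2)
A = -4 (A = -5 + 1 = -4)
d(k, E) = 2 - 4*k (d(k, E) = (-4*k + ((E - 2)*0)*E) + 2 = (-4*k + ((-2 + E)*0)*E) + 2 = (-4*k + 0*E) + 2 = (-4*k + 0) + 2 = -4*k + 2 = 2 - 4*k)
d(-3, 9) + 138*159 = (2 - 4*(-3)) + 138*159 = (2 + 12) + 21942 = 14 + 21942 = 21956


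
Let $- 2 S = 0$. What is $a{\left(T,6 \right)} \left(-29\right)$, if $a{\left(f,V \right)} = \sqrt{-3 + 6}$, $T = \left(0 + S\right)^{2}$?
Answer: $- 29 \sqrt{3} \approx -50.229$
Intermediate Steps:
$S = 0$ ($S = \left(- \frac{1}{2}\right) 0 = 0$)
$T = 0$ ($T = \left(0 + 0\right)^{2} = 0^{2} = 0$)
$a{\left(f,V \right)} = \sqrt{3}$
$a{\left(T,6 \right)} \left(-29\right) = \sqrt{3} \left(-29\right) = - 29 \sqrt{3}$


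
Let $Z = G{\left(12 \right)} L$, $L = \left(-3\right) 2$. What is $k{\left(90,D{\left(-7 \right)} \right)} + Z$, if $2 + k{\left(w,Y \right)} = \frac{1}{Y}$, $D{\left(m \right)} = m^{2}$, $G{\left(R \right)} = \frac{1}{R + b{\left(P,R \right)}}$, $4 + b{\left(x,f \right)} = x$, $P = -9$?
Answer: $\frac{197}{49} \approx 4.0204$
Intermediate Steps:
$b{\left(x,f \right)} = -4 + x$
$G{\left(R \right)} = \frac{1}{-13 + R}$ ($G{\left(R \right)} = \frac{1}{R - 13} = \frac{1}{-13 + R}$)
$L = -6$
$Z = 6$ ($Z = \frac{1}{-13 + 12} \left(-6\right) = \frac{1}{-1} \left(-6\right) = \left(-1\right) \left(-6\right) = 6$)
$k{\left(w,Y \right)} = -2 + \frac{1}{Y}$
$k{\left(90,D{\left(-7 \right)} \right)} + Z = \left(-2 + \frac{1}{\left(-7\right)^{2}}\right) + 6 = \left(-2 + \frac{1}{49}\right) + 6 = - \frac{97}{49} + 6 = \frac{197}{49}$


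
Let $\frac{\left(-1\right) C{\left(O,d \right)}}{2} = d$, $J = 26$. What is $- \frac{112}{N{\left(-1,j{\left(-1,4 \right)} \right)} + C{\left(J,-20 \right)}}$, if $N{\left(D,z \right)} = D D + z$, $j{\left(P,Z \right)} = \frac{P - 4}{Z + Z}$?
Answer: $- \frac{896}{323} \approx -2.774$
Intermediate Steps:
$C{\left(O,d \right)} = - 2 d$
$j{\left(P,Z \right)} = \frac{-4 + P}{2 Z}$
$N{\left(D,z \right)} = z + D^{2}$ ($N{\left(D,z \right)} = D^{2} + z = z + D^{2}$)
$- \frac{112}{N{\left(-1,j{\left(-1,4 \right)} \right)} + C{\left(J,-20 \right)}} = - \frac{112}{\left(\frac{-4 - 1}{2 \cdot 4} + \left(-1\right)^{2}\right) - -40} = - \frac{112}{\left(\frac{1}{2} \cdot \frac{1}{4} \left(-5\right) + 1\right) + 40} = - \frac{112}{\left(- \frac{5}{8} + 1\right) + 40} = - \frac{112}{\frac{3}{8} + 40} = - \frac{112}{\frac{323}{8}} = \left(-112\right) \frac{8}{323} = - \frac{896}{323}$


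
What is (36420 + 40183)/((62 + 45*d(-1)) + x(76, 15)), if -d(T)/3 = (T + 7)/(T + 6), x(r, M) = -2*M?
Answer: -76603/130 ≈ -589.25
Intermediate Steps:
d(T) = -3*(7 + T)/(6 + T) (d(T) = -3*(T + 7)/(T + 6) = -3*(7 + T)/(6 + T))
(36420 + 40183)/((62 + 45*d(-1)) + x(76, 15)) = (36420 + 40183)/((62 + 45*(3*(-7 - 1*(-1))/(6 - 1))) - 2*15) = 76603/((62 + 45*(3*(-7 + 1)/5)) - 30) = 76603/((62 + 45*(3*(⅕)*(-6))) - 30) = 76603/((62 + 45*(-18/5)) - 30) = 76603/((62 - 162) - 30) = 76603/(-100 - 30) = 76603/(-130) = 76603*(-1/130) = -76603/130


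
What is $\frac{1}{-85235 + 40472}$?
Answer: $- \frac{1}{44763} \approx -2.234 \cdot 10^{-5}$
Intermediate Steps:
$\frac{1}{-85235 + 40472} = \frac{1}{-44763} = - \frac{1}{44763}$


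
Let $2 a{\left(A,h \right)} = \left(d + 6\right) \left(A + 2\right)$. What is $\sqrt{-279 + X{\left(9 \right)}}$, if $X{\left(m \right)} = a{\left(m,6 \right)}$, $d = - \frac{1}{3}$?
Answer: $\frac{i \sqrt{8922}}{6} \approx 15.743 i$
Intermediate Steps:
$d = - \frac{1}{3}$ ($d = \left(-1\right) \frac{1}{3} = - \frac{1}{3} \approx -0.33333$)
$a{\left(A,h \right)} = \frac{17}{3} + \frac{17 A}{6}$ ($a{\left(A,h \right)} = \frac{\left(- \frac{1}{3} + 6\right) \left(A + 2\right)}{2} = \frac{\frac{17}{3} \left(2 + A\right)}{2} = \frac{\frac{34}{3} + \frac{17 A}{3}}{2} = \frac{17}{3} + \frac{17 A}{6}$)
$X{\left(m \right)} = \frac{17}{3} + \frac{17 m}{6}$
$\sqrt{-279 + X{\left(9 \right)}} = \sqrt{-279 + \left(\frac{17}{3} + \frac{17}{6} \cdot 9\right)} = \sqrt{-279 + \left(\frac{17}{3} + \frac{51}{2}\right)} = \sqrt{-279 + \frac{187}{6}} = \sqrt{- \frac{1487}{6}} = \frac{i \sqrt{8922}}{6}$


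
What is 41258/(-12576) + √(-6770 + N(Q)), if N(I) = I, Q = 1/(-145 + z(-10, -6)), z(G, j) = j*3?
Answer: -20629/6288 + I*√179872293/163 ≈ -3.2807 + 82.28*I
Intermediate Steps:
z(G, j) = 3*j
Q = -1/163 (Q = 1/(-145 + 3*(-6)) = 1/(-145 - 18) = 1/(-163) = -1/163 ≈ -0.0061350)
41258/(-12576) + √(-6770 + N(Q)) = 41258/(-12576) + √(-6770 - 1/163) = 41258*(-1/12576) + √(-1103511/163) = -20629/6288 + I*√179872293/163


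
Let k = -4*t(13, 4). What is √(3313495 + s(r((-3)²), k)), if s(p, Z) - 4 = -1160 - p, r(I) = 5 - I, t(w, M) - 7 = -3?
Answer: √3312343 ≈ 1820.0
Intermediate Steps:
t(w, M) = 4 (t(w, M) = 7 - 3 = 4)
k = -16 (k = -4*4 = -16)
s(p, Z) = -1156 - p (s(p, Z) = 4 + (-1160 - p) = -1156 - p)
√(3313495 + s(r((-3)²), k)) = √(3313495 + (-1156 - (5 - 1*(-3)²))) = √(3313495 + (-1156 - (5 - 1*9))) = √(3313495 + (-1156 - (5 - 9))) = √(3313495 + (-1156 - 1*(-4))) = √(3313495 + (-1156 + 4)) = √(3313495 - 1152) = √3312343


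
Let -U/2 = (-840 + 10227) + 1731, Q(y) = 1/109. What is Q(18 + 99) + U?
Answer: -2423723/109 ≈ -22236.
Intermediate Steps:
Q(y) = 1/109
U = -22236 (U = -2*((-840 + 10227) + 1731) = -2*(9387 + 1731) = -2*11118 = -22236)
Q(18 + 99) + U = 1/109 - 22236 = -2423723/109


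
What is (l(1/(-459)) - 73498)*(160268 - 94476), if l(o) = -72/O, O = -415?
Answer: -2006761135616/415 ≈ -4.8356e+9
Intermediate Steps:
l(o) = 72/415 (l(o) = -72/(-415) = -72*(-1/415) = 72/415)
(l(1/(-459)) - 73498)*(160268 - 94476) = (72/415 - 73498)*(160268 - 94476) = -30501598/415*65792 = -2006761135616/415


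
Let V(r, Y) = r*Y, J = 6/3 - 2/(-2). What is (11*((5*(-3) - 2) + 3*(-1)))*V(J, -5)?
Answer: 3300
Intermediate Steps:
J = 3 (J = 6*(⅓) - 2*(-½) = 2 + 1 = 3)
V(r, Y) = Y*r
(11*((5*(-3) - 2) + 3*(-1)))*V(J, -5) = (11*((5*(-3) - 2) + 3*(-1)))*(-5*3) = (11*((-15 - 2) - 3))*(-15) = (11*(-17 - 3))*(-15) = (11*(-20))*(-15) = -220*(-15) = 3300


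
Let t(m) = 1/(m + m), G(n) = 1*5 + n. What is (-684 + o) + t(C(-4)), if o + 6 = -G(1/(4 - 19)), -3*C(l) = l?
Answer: -83347/120 ≈ -694.56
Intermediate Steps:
C(l) = -l/3
G(n) = 5 + n
t(m) = 1/(2*m)
o = -164/15 (o = -6 - (5 + 1/(4 - 19)) = -6 - (5 + 1/(-15)) = -6 - (5 - 1/15) = -6 - 1*74/15 = -6 - 74/15 = -164/15 ≈ -10.933)
(-684 + o) + t(C(-4)) = (-684 - 164/15) + 1/(2*((-1/3*(-4)))) = -10424/15 + 1/(2*(4/3)) = -10424/15 + (1/2)*(3/4) = -10424/15 + 3/8 = -83347/120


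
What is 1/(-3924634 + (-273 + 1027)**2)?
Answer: -1/3356118 ≈ -2.9796e-7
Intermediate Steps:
1/(-3924634 + (-273 + 1027)**2) = 1/(-3924634 + 754**2) = 1/(-3924634 + 568516) = 1/(-3356118) = -1/3356118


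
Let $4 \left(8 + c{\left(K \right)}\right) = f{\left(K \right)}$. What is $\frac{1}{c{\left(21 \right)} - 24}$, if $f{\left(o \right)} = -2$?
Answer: $- \frac{2}{65} \approx -0.030769$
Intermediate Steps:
$c{\left(K \right)} = - \frac{17}{2}$ ($c{\left(K \right)} = -8 + \frac{1}{4} \left(-2\right) = -8 - \frac{1}{2} = - \frac{17}{2}$)
$\frac{1}{c{\left(21 \right)} - 24} = \frac{1}{- \frac{17}{2} - 24} = \frac{1}{- \frac{65}{2}} = - \frac{2}{65}$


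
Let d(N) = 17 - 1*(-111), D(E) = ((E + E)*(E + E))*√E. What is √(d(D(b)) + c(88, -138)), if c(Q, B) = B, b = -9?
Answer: I*√10 ≈ 3.1623*I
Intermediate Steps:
D(E) = 4*E^(5/2) (D(E) = ((2*E)*(2*E))*√E = (4*E²)*√E = 4*E^(5/2))
d(N) = 128 (d(N) = 17 + 111 = 128)
√(d(D(b)) + c(88, -138)) = √(128 - 138) = √(-10) = I*√10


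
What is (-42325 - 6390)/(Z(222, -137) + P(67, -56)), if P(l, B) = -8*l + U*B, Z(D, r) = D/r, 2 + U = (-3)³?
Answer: -6673955/148834 ≈ -44.842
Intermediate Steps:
U = -29 (U = -2 + (-3)³ = -2 - 27 = -29)
P(l, B) = -29*B - 8*l (P(l, B) = -8*l - 29*B = -29*B - 8*l)
(-42325 - 6390)/(Z(222, -137) + P(67, -56)) = (-42325 - 6390)/(222/(-137) + (-29*(-56) - 8*67)) = -48715/(222*(-1/137) + (1624 - 536)) = -48715/(-222/137 + 1088) = -48715/148834/137 = -48715*137/148834 = -6673955/148834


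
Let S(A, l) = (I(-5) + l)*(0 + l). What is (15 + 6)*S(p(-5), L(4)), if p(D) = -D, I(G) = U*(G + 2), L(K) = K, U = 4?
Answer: -672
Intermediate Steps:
I(G) = 8 + 4*G (I(G) = 4*(G + 2) = 4*(2 + G) = 8 + 4*G)
S(A, l) = l*(-12 + l) (S(A, l) = ((8 + 4*(-5)) + l)*(0 + l) = ((8 - 20) + l)*l = (-12 + l)*l = l*(-12 + l))
(15 + 6)*S(p(-5), L(4)) = (15 + 6)*(4*(-12 + 4)) = 21*(4*(-8)) = 21*(-32) = -672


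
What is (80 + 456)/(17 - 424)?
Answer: -536/407 ≈ -1.3170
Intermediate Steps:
(80 + 456)/(17 - 424) = 536/(-407) = 536*(-1/407) = -536/407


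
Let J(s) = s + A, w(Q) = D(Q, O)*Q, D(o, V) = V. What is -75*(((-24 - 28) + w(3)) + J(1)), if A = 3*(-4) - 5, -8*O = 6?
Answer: 21075/4 ≈ 5268.8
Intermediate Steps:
O = -3/4 (O = -1/8*6 = -3/4 ≈ -0.75000)
A = -17 (A = -12 - 5 = -17)
w(Q) = -3*Q/4
J(s) = -17 + s (J(s) = s - 17 = -17 + s)
-75*(((-24 - 28) + w(3)) + J(1)) = -75*(((-24 - 28) - 3/4*3) + (-17 + 1)) = -75*((-52 - 9/4) - 16) = -75*(-217/4 - 16) = -75*(-281/4) = 21075/4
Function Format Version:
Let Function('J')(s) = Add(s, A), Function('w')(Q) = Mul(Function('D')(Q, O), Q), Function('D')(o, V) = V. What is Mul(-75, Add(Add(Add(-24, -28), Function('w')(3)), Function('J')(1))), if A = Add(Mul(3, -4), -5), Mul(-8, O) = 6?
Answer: Rational(21075, 4) ≈ 5268.8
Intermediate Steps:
O = Rational(-3, 4) (O = Mul(Rational(-1, 8), 6) = Rational(-3, 4) ≈ -0.75000)
A = -17 (A = Add(-12, -5) = -17)
Function('w')(Q) = Mul(Rational(-3, 4), Q)
Function('J')(s) = Add(-17, s) (Function('J')(s) = Add(s, -17) = Add(-17, s))
Mul(-75, Add(Add(Add(-24, -28), Function('w')(3)), Function('J')(1))) = Mul(-75, Add(Add(Add(-24, -28), Mul(Rational(-3, 4), 3)), Add(-17, 1))) = Mul(-75, Add(Add(-52, Rational(-9, 4)), -16)) = Mul(-75, Add(Rational(-217, 4), -16)) = Mul(-75, Rational(-281, 4)) = Rational(21075, 4)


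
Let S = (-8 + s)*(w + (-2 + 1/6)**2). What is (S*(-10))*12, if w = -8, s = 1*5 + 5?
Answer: 3340/3 ≈ 1113.3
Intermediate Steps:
s = 10 (s = 5 + 5 = 10)
S = -167/18 (S = (-8 + 10)*(-8 + (-2 + 1/6)**2) = 2*(-8 + (-2 + 1/6)**2) = 2*(-8 + (-11/6)**2) = 2*(-8 + 121/36) = 2*(-167/36) = -167/18 ≈ -9.2778)
(S*(-10))*12 = -167/18*(-10)*12 = (835/9)*12 = 3340/3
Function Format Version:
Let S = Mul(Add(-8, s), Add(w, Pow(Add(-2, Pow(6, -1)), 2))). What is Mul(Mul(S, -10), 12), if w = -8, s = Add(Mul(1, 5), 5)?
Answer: Rational(3340, 3) ≈ 1113.3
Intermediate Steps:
s = 10 (s = Add(5, 5) = 10)
S = Rational(-167, 18) (S = Mul(Add(-8, 10), Add(-8, Pow(Add(-2, Pow(6, -1)), 2))) = Mul(2, Add(-8, Pow(Add(-2, Rational(1, 6)), 2))) = Mul(2, Add(-8, Pow(Rational(-11, 6), 2))) = Mul(2, Add(-8, Rational(121, 36))) = Mul(2, Rational(-167, 36)) = Rational(-167, 18) ≈ -9.2778)
Mul(Mul(S, -10), 12) = Mul(Mul(Rational(-167, 18), -10), 12) = Mul(Rational(835, 9), 12) = Rational(3340, 3)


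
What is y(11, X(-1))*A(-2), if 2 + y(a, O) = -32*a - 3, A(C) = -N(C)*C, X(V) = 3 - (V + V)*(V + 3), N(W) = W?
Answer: 1428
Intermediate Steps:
X(V) = 3 - 2*V*(3 + V)
A(C) = -C² (A(C) = -C*C = -C²)
y(a, O) = -5 - 32*a (y(a, O) = -2 + (-32*a - 3) = -2 + (-3 - 32*a) = -5 - 32*a)
y(11, X(-1))*A(-2) = (-5 - 32*11)*(-1*(-2)²) = (-5 - 352)*(-1*4) = -357*(-4) = 1428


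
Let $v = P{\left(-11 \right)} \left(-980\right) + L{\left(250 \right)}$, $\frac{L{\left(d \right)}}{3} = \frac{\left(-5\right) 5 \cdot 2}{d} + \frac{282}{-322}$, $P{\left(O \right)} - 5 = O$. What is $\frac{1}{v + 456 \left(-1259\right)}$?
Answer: $- \frac{805}{457422918} \approx -1.7599 \cdot 10^{-6}$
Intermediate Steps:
$P{\left(O \right)} = 5 + O$
$L{\left(d \right)} = - \frac{423}{161} - \frac{150}{d}$ ($L{\left(d \right)} = 3 \left(\frac{\left(-5\right) 5 \cdot 2}{d} + \frac{282}{-322}\right) = 3 \left(\frac{\left(-25\right) 2}{d} + 282 \left(- \frac{1}{322}\right)\right) = 3 \left(- \frac{50}{d} - \frac{141}{161}\right) = 3 \left(- \frac{141}{161} - \frac{50}{d}\right) = - \frac{423}{161} - \frac{150}{d}$)
$v = \frac{4730802}{805}$ ($v = \left(5 - 11\right) \left(-980\right) - \left(\frac{423}{161} + \frac{150}{250}\right) = \left(-6\right) \left(-980\right) - \frac{2598}{805} = 5880 - \frac{2598}{805} = \frac{4730802}{805} \approx 5876.8$)
$\frac{1}{v + 456 \left(-1259\right)} = \frac{1}{\frac{4730802}{805} + 456 \left(-1259\right)} = \frac{1}{\frac{4730802}{805} - 574104} = \frac{1}{- \frac{457422918}{805}} = - \frac{805}{457422918}$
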